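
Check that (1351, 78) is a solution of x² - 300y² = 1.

Compute x² = 1351² = 1825201
Compute 300y² = 300·78² = 300·6084 = 1825200
x² - 300y² = 1825201 - 1825200 = 1
Since this equals 1, (1351, 78) is a solution.

Yes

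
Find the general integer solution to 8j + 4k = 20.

Step 1: Compute gcd(8, 4) = 4.
Since 4 divides 20, solutions exist.

Step 2: Find a particular solution using extended Euclidean algorithm.
We get j₀ = 0, k₀ = 5.
Check: 8*0 + 4*5 = 20 = 20 ✓

Step 3: Write the general solution.
j = 0 + (4/4)t = 0 + 1t
k = 5 - (8/4)t = 5 - 2t
for any integer t.

j = 0 + 1t, k = 5 - 2t for integer t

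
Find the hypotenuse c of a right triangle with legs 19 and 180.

c² = a² + b² = 19² + 180² = 361 + 32400 = 32761
c = 181

181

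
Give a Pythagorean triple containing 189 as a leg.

We need the other leg and hypotenuse such that 189² + x² = c².
Take x = 48, c = 195: 189² + 48² = 35721 + 2304 = 38025 = 195² ✓
Triple: (189, 48, 195)

(189, 48, 195)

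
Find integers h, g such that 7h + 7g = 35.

Step 1: Check solvability.
gcd(7, 7) = 7
Since 7 divides 35, solutions exist.

Step 2: Apply extended Euclidean algorithm to find gcd.
We find integers such that 7*x0 + 7*y0 = 7

Step 3: Scale the particular solution.
Multiply by 35/7 = 5:
h = 0, g = 5

Step 4: Verify.
7*(0) + 7*(5) = 35 = 35 ✓

h = 0, g = 5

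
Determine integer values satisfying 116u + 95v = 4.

Step 1: Check solvability.
gcd(116, 95) = 1
Since 1 divides 4, solutions exist.

Step 2: Apply extended Euclidean algorithm to find gcd.
We find integers such that 116*x0 + 95*y0 = 1

Step 3: Scale the particular solution.
Multiply by 4/1 = 4:
u = -36, v = 44

Step 4: Verify.
116*(-36) + 95*(44) = 4 = 4 ✓

u = -36, v = 44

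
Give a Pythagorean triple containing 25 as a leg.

We need the other leg and hypotenuse such that 25² + x² = c².
Take x = 312, c = 313: 25² + 312² = 625 + 97344 = 97969 = 313² ✓
Triple: (25, 312, 313)

(25, 312, 313)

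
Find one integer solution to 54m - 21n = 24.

Step 1: Check solvability.
gcd(54, 21) = 3
Since 3 divides 24, solutions exist.

Step 2: Apply extended Euclidean algorithm to find gcd.
We find integers such that 54*x0 + 21*y0 = 3

Step 3: Scale the particular solution.
Multiply by 24/3 = 8:
m = 16, n = 40

Step 4: Verify.
54*(16) - 21*(40) = 24 = 24 ✓

m = 16, n = 40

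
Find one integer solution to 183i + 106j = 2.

Step 1: Check solvability.
gcd(183, 106) = 1
Since 1 divides 2, solutions exist.

Step 2: Apply extended Euclidean algorithm to find gcd.
We find integers such that 183*x0 + 106*y0 = 1

Step 3: Scale the particular solution.
Multiply by 2/1 = 2:
i = -22, j = 38

Step 4: Verify.
183*(-22) + 106*(38) = 2 = 2 ✓

i = -22, j = 38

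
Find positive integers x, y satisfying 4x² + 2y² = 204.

Try small values of x and check whether (204 - 4x²)/2 is a perfect square.
x = 1: 4·1² = 4, so 2y² = 204 - 4 = 200, giving y² = 100, y = 10.
Check: 4·1² + 2·10² = 4 + 200 = 204 ✓

x = 1, y = 10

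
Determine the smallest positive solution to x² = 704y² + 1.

We seek the smallest positive integers (x, y) with x² - 704y² = 1, i.e., x² = 704y² + 1.
Try successive y values:
y = 1: x² = 704·1² + 1 = 705, not a perfect square
y = 2: x² = 704·2² + 1 = 2817, not a perfect square
y = 3: x² = 704·3² + 1 = 6337, not a perfect square
... continuing the search (or via continued fractions) ...
y = 2985: x² = 704·2985² + 1 = 6272798401, x = 79201 ✓

Verify: 79201² - 704·2985² = 6272798401 - 6272798400 = 1 ✓

x = 79201, y = 2985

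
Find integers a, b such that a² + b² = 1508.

We need to find integers a, b > 0 such that a² + b² = 1508.
Trying a = 8: b² = 1508 - 8² = 1508 - 64 = 1444
b = 38
Check: 8² + 38² = 64 + 1444 = 1508 ✓

1508 = 8² + 38²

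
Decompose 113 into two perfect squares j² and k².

We need to find integers j, k > 0 such that j² + k² = 113.
Trying j = 7: k² = 113 - 7² = 113 - 49 = 64
k = 8
Check: 7² + 8² = 49 + 64 = 113 ✓

113 = 7² + 8²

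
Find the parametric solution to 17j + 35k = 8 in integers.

Step 1: Compute gcd(17, 35) = 1.
Since 1 divides 8, solutions exist.

Step 2: Find a particular solution using extended Euclidean algorithm.
We get j₀ = -16, k₀ = 8.
Check: 17*-16 + 35*8 = 8 = 8 ✓

Step 3: Write the general solution.
j = -16 + (35/1)t = -16 + 35t
k = 8 - (17/1)t = 8 - 17t
for any integer t.

j = -16 + 35t, k = 8 - 17t for integer t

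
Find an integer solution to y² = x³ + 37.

Try small integer x values and check whether x³ + 37 is a perfect square.
x = -1: x³ + 37 = -1³ + 37 = -1 + 37 = 36
Is 36 a perfect square? 6² = 36 ✓
So (x, y) = (-1, -6) is a solution.

x = -1, y = -6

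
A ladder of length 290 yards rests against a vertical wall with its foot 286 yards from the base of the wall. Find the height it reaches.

The ladder, wall, and ground form a right triangle with hypotenuse 290 and one leg 286.
By the Pythagorean theorem: h² = 290² - 286² = 84100 - 81796 = 2304
h = √2304 = 48 yards

48 yards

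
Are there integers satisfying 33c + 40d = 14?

Step 1: Compute gcd(33, 40).
gcd(33, 40) = 1

Step 2: Check divisibility.
Does 1 divide 14? 14 = 1 x 14, so yes.

By the theorem on linear Diophantine equations, 33c + 40d = 14 has integer solutions if and only if gcd(33, 40) divides 14. Since 1 | 14, solutions exist.

Yes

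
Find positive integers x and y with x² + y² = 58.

We need to find integers x, y > 0 such that x² + y² = 58.
Trying x = 3: y² = 58 - 3² = 58 - 9 = 49
y = 7
Check: 3² + 7² = 9 + 49 = 58 ✓

58 = 3² + 7²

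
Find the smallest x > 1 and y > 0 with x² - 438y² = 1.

We seek the smallest positive integers (x, y) with x² - 438y² = 1, i.e., x² = 438y² + 1.
Try successive y values:
y = 1: x² = 438·1² + 1 = 439, not a perfect square
y = 2: x² = 438·2² + 1 = 1753, not a perfect square
y = 3: x² = 438·3² + 1 = 3943, not a perfect square
... continuing the search (or via continued fractions) ...
y = 14: x² = 438·14² + 1 = 85849, x = 293 ✓

Verify: 293² - 438·14² = 85849 - 85848 = 1 ✓

x = 293, y = 14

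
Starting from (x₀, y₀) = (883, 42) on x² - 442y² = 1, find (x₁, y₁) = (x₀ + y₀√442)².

Solutions to x² - Dy² = 1 are generated by powers of (x₀ + y₀√D).
The next solution satisfies x₁ + y₁√442 = (x₀ + y₀√442)², giving:
x₁ = x₀² + 442y₀² = 883² + 442·42² = 779689 + 779688 = 1559377
y₁ = 2x₀y₀ = 2·883·42 = 74172

Verify: 1559377² - 442·74172² = 2431656628129 - 2431656628128 = 1 ✓

x = 1559377, y = 74172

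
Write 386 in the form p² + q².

We need to find integers p, q > 0 such that p² + q² = 386.
Trying p = 5: q² = 386 - 5² = 386 - 25 = 361
q = 19
Check: 5² + 19² = 25 + 361 = 386 ✓

386 = 5² + 19²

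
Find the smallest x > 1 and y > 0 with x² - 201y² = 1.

We seek the smallest positive integers (x, y) with x² - 201y² = 1, i.e., x² = 201y² + 1.
Try successive y values:
y = 1: x² = 201·1² + 1 = 202, not a perfect square
y = 2: x² = 201·2² + 1 = 805, not a perfect square
y = 3: x² = 201·3² + 1 = 1810, not a perfect square
... continuing the search (or via continued fractions) ...
y = 36332: x² = 201·36332² + 1 = 265322859025, x = 515095 ✓

Verify: 515095² - 201·36332² = 265322859025 - 265322859024 = 1 ✓

x = 515095, y = 36332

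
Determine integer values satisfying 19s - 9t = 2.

Step 1: Check solvability.
gcd(19, 9) = 1
Since 1 divides 2, solutions exist.

Step 2: Apply extended Euclidean algorithm to find gcd.
We find integers such that 19*x0 + 9*y0 = 1

Step 3: Scale the particular solution.
Multiply by 2/1 = 2:
s = 2, t = 4

Step 4: Verify.
19*(2) - 9*(4) = 2 = 2 ✓

s = 2, t = 4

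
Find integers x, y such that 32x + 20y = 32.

Step 1: Check solvability.
gcd(32, 20) = 4
Since 4 divides 32, solutions exist.

Step 2: Apply extended Euclidean algorithm to find gcd.
We find integers such that 32*x0 + 20*y0 = 4

Step 3: Scale the particular solution.
Multiply by 32/4 = 8:
x = 16, y = -24

Step 4: Verify.
32*(16) + 20*(-24) = 32 = 32 ✓

x = 16, y = -24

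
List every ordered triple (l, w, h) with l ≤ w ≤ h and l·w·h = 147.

Iterate l from 1 to ⌊147^(1/3)⌋. For each l dividing 147, iterate w ≥ l with w dividing 147/l, and set h = 147/(l·w).
Triples found (4): (1×1×147), (1×3×49), (1×7×21), (3×7×7)

(1×1×147), (1×3×49), (1×7×21), (3×7×7)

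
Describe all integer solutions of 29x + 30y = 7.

Step 1: Compute gcd(29, 30) = 1.
Since 1 divides 7, solutions exist.

Step 2: Find a particular solution using extended Euclidean algorithm.
We get x₀ = -7, y₀ = 7.
Check: 29*-7 + 30*7 = 7 = 7 ✓

Step 3: Write the general solution.
x = -7 + (30/1)t = -7 + 30t
y = 7 - (29/1)t = 7 - 29t
for any integer t.

x = -7 + 30t, y = 7 - 29t for integer t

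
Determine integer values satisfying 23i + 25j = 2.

Step 1: Check solvability.
gcd(23, 25) = 1
Since 1 divides 2, solutions exist.

Step 2: Apply extended Euclidean algorithm to find gcd.
We find integers such that 23*x0 + 25*y0 = 1

Step 3: Scale the particular solution.
Multiply by 2/1 = 2:
i = 24, j = -22

Step 4: Verify.
23*(24) + 25*(-22) = 2 = 2 ✓

i = 24, j = -22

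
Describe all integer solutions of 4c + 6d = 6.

Step 1: Compute gcd(4, 6) = 2.
Since 2 divides 6, solutions exist.

Step 2: Find a particular solution using extended Euclidean algorithm.
We get c₀ = -3, d₀ = 3.
Check: 4*-3 + 6*3 = 6 = 6 ✓

Step 3: Write the general solution.
c = -3 + (6/2)t = -3 + 3t
d = 3 - (4/2)t = 3 - 2t
for any integer t.

c = -3 + 3t, d = 3 - 2t for integer t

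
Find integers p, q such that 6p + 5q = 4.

Step 1: Check solvability.
gcd(6, 5) = 1
Since 1 divides 4, solutions exist.

Step 2: Apply extended Euclidean algorithm to find gcd.
We find integers such that 6*x0 + 5*y0 = 1

Step 3: Scale the particular solution.
Multiply by 4/1 = 4:
p = 4, q = -4

Step 4: Verify.
6*(4) + 5*(-4) = 4 = 4 ✓

p = 4, q = -4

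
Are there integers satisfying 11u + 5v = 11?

Step 1: Compute gcd(11, 5).
gcd(11, 5) = 1

Step 2: Check divisibility.
Does 1 divide 11? 11 = 1 x 11, so yes.

By the theorem on linear Diophantine equations, 11u + 5v = 11 has integer solutions if and only if gcd(11, 5) divides 11. Since 1 | 11, solutions exist.

Yes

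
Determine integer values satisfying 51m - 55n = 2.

Step 1: Check solvability.
gcd(51, 55) = 1
Since 1 divides 2, solutions exist.

Step 2: Apply extended Euclidean algorithm to find gcd.
We find integers such that 51*x0 + 55*y0 = 1

Step 3: Scale the particular solution.
Multiply by 2/1 = 2:
m = -28, n = -26

Step 4: Verify.
51*(-28) - 55*(-26) = 2 = 2 ✓

m = -28, n = -26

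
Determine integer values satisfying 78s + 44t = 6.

Step 1: Check solvability.
gcd(78, 44) = 2
Since 2 divides 6, solutions exist.

Step 2: Apply extended Euclidean algorithm to find gcd.
We find integers such that 78*x0 + 44*y0 = 2

Step 3: Scale the particular solution.
Multiply by 6/2 = 3:
s = -27, t = 48

Step 4: Verify.
78*(-27) + 44*(48) = 6 = 6 ✓

s = -27, t = 48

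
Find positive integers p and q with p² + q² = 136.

We need to find integers p, q > 0 such that p² + q² = 136.
Trying p = 6: q² = 136 - 6² = 136 - 36 = 100
q = 10
Check: 6² + 10² = 36 + 100 = 136 ✓

136 = 6² + 10²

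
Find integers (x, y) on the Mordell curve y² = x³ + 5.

Try small integer x values and check whether x³ + 5 is a perfect square.
x = -1: x³ + 5 = -1³ + 5 = -1 + 5 = 4
Is 4 a perfect square? 2² = 4 ✓
So (x, y) = (-1, -2) is a solution.

x = -1, y = -2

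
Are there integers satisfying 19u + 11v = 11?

Step 1: Compute gcd(19, 11).
gcd(19, 11) = 1

Step 2: Check divisibility.
Does 1 divide 11? 11 = 1 x 11, so yes.

By the theorem on linear Diophantine equations, 19u + 11v = 11 has integer solutions if and only if gcd(19, 11) divides 11. Since 1 | 11, solutions exist.

Yes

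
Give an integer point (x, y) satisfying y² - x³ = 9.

Try small integer x values and check whether x³ + 9 is a perfect square.
x = 3: x³ + 9 = 3³ + 9 = 27 + 9 = 36
Is 36 a perfect square? 6² = 36 ✓
So (x, y) = (3, 6) is a solution.

x = 3, y = 6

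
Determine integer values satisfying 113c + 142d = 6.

Step 1: Check solvability.
gcd(113, 142) = 1
Since 1 divides 6, solutions exist.

Step 2: Apply extended Euclidean algorithm to find gcd.
We find integers such that 113*x0 + 142*y0 = 1

Step 3: Scale the particular solution.
Multiply by 6/1 = 6:
c = -294, d = 234

Step 4: Verify.
113*(-294) + 142*(234) = 6 = 6 ✓

c = -294, d = 234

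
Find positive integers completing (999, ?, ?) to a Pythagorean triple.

We need the other leg and hypotenuse such that 999² + x² = c².
Take x = 320, c = 1049: 999² + 320² = 998001 + 102400 = 1100401 = 1049² ✓
Triple: (999, 320, 1049)

(999, 320, 1049)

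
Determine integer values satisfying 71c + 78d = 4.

Step 1: Check solvability.
gcd(71, 78) = 1
Since 1 divides 4, solutions exist.

Step 2: Apply extended Euclidean algorithm to find gcd.
We find integers such that 71*x0 + 78*y0 = 1

Step 3: Scale the particular solution.
Multiply by 4/1 = 4:
c = 44, d = -40

Step 4: Verify.
71*(44) + 78*(-40) = 4 = 4 ✓

c = 44, d = -40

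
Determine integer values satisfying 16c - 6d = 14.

Step 1: Check solvability.
gcd(16, 6) = 2
Since 2 divides 14, solutions exist.

Step 2: Apply extended Euclidean algorithm to find gcd.
We find integers such that 16*x0 + 6*y0 = 2

Step 3: Scale the particular solution.
Multiply by 14/2 = 7:
c = -7, d = -21

Step 4: Verify.
16*(-7) - 6*(-21) = 14 = 14 ✓

c = -7, d = -21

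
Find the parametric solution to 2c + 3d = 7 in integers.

Step 1: Compute gcd(2, 3) = 1.
Since 1 divides 7, solutions exist.

Step 2: Find a particular solution using extended Euclidean algorithm.
We get c₀ = -7, d₀ = 7.
Check: 2*-7 + 3*7 = 7 = 7 ✓

Step 3: Write the general solution.
c = -7 + (3/1)t = -7 + 3t
d = 7 - (2/1)t = 7 - 2t
for any integer t.

c = -7 + 3t, d = 7 - 2t for integer t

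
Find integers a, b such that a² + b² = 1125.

We need to find integers a, b > 0 such that a² + b² = 1125.
Trying a = 6: b² = 1125 - 6² = 1125 - 36 = 1089
b = 33
Check: 6² + 33² = 36 + 1089 = 1125 ✓

1125 = 6² + 33²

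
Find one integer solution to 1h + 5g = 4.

Step 1: Check solvability.
gcd(1, 5) = 1
Since 1 divides 4, solutions exist.

Step 2: Apply extended Euclidean algorithm to find gcd.
We find integers such that 1*x0 + 5*y0 = 1

Step 3: Scale the particular solution.
Multiply by 4/1 = 4:
h = 4, g = 0

Step 4: Verify.
1*(4) + 5*(0) = 4 = 4 ✓

h = 4, g = 0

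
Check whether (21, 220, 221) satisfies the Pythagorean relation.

Compute a² + b²:
21² + 220² = 441 + 48400 = 48841
Compute c²:
221² = 48841
Since 48841 = 48841, it is a Pythagorean triple.

Yes, it is a Pythagorean triple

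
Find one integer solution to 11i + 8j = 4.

Step 1: Check solvability.
gcd(11, 8) = 1
Since 1 divides 4, solutions exist.

Step 2: Apply extended Euclidean algorithm to find gcd.
We find integers such that 11*x0 + 8*y0 = 1

Step 3: Scale the particular solution.
Multiply by 4/1 = 4:
i = 12, j = -16

Step 4: Verify.
11*(12) + 8*(-16) = 4 = 4 ✓

i = 12, j = -16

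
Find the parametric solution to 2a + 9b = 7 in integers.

Step 1: Compute gcd(2, 9) = 1.
Since 1 divides 7, solutions exist.

Step 2: Find a particular solution using extended Euclidean algorithm.
We get a₀ = -28, b₀ = 7.
Check: 2*-28 + 9*7 = 7 = 7 ✓

Step 3: Write the general solution.
a = -28 + (9/1)t = -28 + 9t
b = 7 - (2/1)t = 7 - 2t
for any integer t.

a = -28 + 9t, b = 7 - 2t for integer t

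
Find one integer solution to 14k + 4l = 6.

Step 1: Check solvability.
gcd(14, 4) = 2
Since 2 divides 6, solutions exist.

Step 2: Apply extended Euclidean algorithm to find gcd.
We find integers such that 14*x0 + 4*y0 = 2

Step 3: Scale the particular solution.
Multiply by 6/2 = 3:
k = 3, l = -9

Step 4: Verify.
14*(3) + 4*(-9) = 6 = 6 ✓

k = 3, l = -9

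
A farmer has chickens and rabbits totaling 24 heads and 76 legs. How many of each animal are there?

Let c = chickens, r = rabbits.
Heads: c + r = 24
Legs: 2c + 4r = 76
From the first equation, c = 24 - r. Substitute:
2(24 - r) + 4r = 76
48 + 2r = 76
r = (76 - 48)/2 = 14
c = 24 - 14 = 10

Chickens: 10, Rabbits: 14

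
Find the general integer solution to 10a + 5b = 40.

Step 1: Compute gcd(10, 5) = 5.
Since 5 divides 40, solutions exist.

Step 2: Find a particular solution using extended Euclidean algorithm.
We get a₀ = 0, b₀ = 8.
Check: 10*0 + 5*8 = 40 = 40 ✓

Step 3: Write the general solution.
a = 0 + (5/5)t = 0 + 1t
b = 8 - (10/5)t = 8 - 2t
for any integer t.

a = 0 + 1t, b = 8 - 2t for integer t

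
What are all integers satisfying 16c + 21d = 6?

Step 1: Compute gcd(16, 21) = 1.
Since 1 divides 6, solutions exist.

Step 2: Find a particular solution using extended Euclidean algorithm.
We get c₀ = 24, d₀ = -18.
Check: 16*24 + 21*-18 = 6 = 6 ✓

Step 3: Write the general solution.
c = 24 + (21/1)t = 24 + 21t
d = -18 - (16/1)t = -18 - 16t
for any integer t.

c = 24 + 21t, d = -18 - 16t for integer t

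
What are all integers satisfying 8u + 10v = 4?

Step 1: Compute gcd(8, 10) = 2.
Since 2 divides 4, solutions exist.

Step 2: Find a particular solution using extended Euclidean algorithm.
We get u₀ = -2, v₀ = 2.
Check: 8*-2 + 10*2 = 4 = 4 ✓

Step 3: Write the general solution.
u = -2 + (10/2)t = -2 + 5t
v = 2 - (8/2)t = 2 - 4t
for any integer t.

u = -2 + 5t, v = 2 - 4t for integer t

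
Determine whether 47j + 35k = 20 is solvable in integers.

Step 1: Compute gcd(47, 35).
gcd(47, 35) = 1

Step 2: Check divisibility.
Does 1 divide 20? 20 = 1 x 20, so yes.

By the theorem on linear Diophantine equations, 47j + 35k = 20 has integer solutions if and only if gcd(47, 35) divides 20. Since 1 | 20, solutions exist.

Yes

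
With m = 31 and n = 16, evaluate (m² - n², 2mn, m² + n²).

a = m² - n² = 961 - 256 = 705
b = 2mn = 2·31·16 = 992
c = m² + n² = 961 + 256 = 1217
Verify: 705² + 992² = 497025 + 984064 = 1481089 = 1217² ✓

(705, 992, 1217)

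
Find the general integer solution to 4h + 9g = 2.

Step 1: Compute gcd(4, 9) = 1.
Since 1 divides 2, solutions exist.

Step 2: Find a particular solution using extended Euclidean algorithm.
We get h₀ = -4, g₀ = 2.
Check: 4*-4 + 9*2 = 2 = 2 ✓

Step 3: Write the general solution.
h = -4 + (9/1)t = -4 + 9t
g = 2 - (4/1)t = 2 - 4t
for any integer t.

h = -4 + 9t, g = 2 - 4t for integer t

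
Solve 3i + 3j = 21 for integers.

Step 1: Check solvability.
gcd(3, 3) = 3
Since 3 divides 21, solutions exist.

Step 2: Apply extended Euclidean algorithm to find gcd.
We find integers such that 3*x0 + 3*y0 = 3

Step 3: Scale the particular solution.
Multiply by 21/3 = 7:
i = 0, j = 7

Step 4: Verify.
3*(0) + 3*(7) = 21 = 21 ✓

i = 0, j = 7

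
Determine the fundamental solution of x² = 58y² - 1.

We need x² = 58y² - 1. Try successive y:
y = 1: x² = 58·1² - 1 = 57, not a perfect square
y = 2: x² = 58·2² - 1 = 231, not a perfect square
y = 3: x² = 58·3² - 1 = 521, not a perfect square
...
y = 13: x² = 58·13² - 1 = 9801 = 99² ✓
Check: 99² - 58·13² = 9801 - 9802 = -1 ✓

x = 99, y = 13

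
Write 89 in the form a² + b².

We need to find integers a, b > 0 such that a² + b² = 89.
Trying a = 5: b² = 89 - 5² = 89 - 25 = 64
b = 8
Check: 5² + 8² = 25 + 64 = 89 ✓

89 = 5² + 8²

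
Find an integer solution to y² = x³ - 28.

Try small integer x values and check whether x³ - 28 is a perfect square.
x = 8: x³ - 28 = 8³ - 28 = 512 - 28 = 484
Is 484 a perfect square? 22² = 484 ✓
So (x, y) = (8, 22) is a solution.

x = 8, y = 22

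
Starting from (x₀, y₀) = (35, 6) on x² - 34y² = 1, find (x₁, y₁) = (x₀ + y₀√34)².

Solutions to x² - Dy² = 1 are generated by powers of (x₀ + y₀√D).
The next solution satisfies x₁ + y₁√34 = (x₀ + y₀√34)², giving:
x₁ = x₀² + 34y₀² = 35² + 34·6² = 1225 + 1224 = 2449
y₁ = 2x₀y₀ = 2·35·6 = 420

Verify: 2449² - 34·420² = 5997601 - 5997600 = 1 ✓

x = 2449, y = 420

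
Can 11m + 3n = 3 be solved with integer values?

Step 1: Compute gcd(11, 3).
gcd(11, 3) = 1

Step 2: Check divisibility.
Does 1 divide 3? 3 = 1 x 3, so yes.

By the theorem on linear Diophantine equations, 11m + 3n = 3 has integer solutions if and only if gcd(11, 3) divides 3. Since 1 | 3, solutions exist.

Yes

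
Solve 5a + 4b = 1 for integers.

Step 1: Check solvability.
gcd(5, 4) = 1
Since 1 divides 1, solutions exist.

Step 2: Apply extended Euclidean algorithm to find gcd.
We find integers such that 5*x0 + 4*y0 = 1

Step 3: Scale the particular solution.
Multiply by 1/1 = 1:
a = 1, b = -1

Step 4: Verify.
5*(1) + 4*(-1) = 1 = 1 ✓

a = 1, b = -1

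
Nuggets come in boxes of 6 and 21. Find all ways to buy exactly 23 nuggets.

We need non-negative integers (x, y) with 6x + 21y = 23.
For each x in 0..3, check if 23 - 6x is a non-negative multiple of 21.
No x yields an integer y ≥ 0.

No solution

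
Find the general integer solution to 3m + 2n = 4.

Step 1: Compute gcd(3, 2) = 1.
Since 1 divides 4, solutions exist.

Step 2: Find a particular solution using extended Euclidean algorithm.
We get m₀ = 4, n₀ = -4.
Check: 3*4 + 2*-4 = 4 = 4 ✓

Step 3: Write the general solution.
m = 4 + (2/1)t = 4 + 2t
n = -4 - (3/1)t = -4 - 3t
for any integer t.

m = 4 + 2t, n = -4 - 3t for integer t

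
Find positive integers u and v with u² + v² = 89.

We need to find integers u, v > 0 such that u² + v² = 89.
Trying u = 5: v² = 89 - 5² = 89 - 25 = 64
v = 8
Check: 5² + 8² = 25 + 64 = 89 ✓

89 = 5² + 8²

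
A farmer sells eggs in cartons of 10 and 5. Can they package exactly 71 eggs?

We need non-negative a, b with 10a + 5b = 71.
gcd(10, 5) = 5, and 5 does not divide 71.
No integer solutions exist.

No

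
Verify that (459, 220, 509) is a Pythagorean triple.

Compute a² + b² = 459² + 220² = 210681 + 48400 = 259081
Compute c² = 509² = 259081
Since 259081 = 259081, confirmed.

Yes, it is a Pythagorean triple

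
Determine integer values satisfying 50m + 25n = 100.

Step 1: Check solvability.
gcd(50, 25) = 25
Since 25 divides 100, solutions exist.

Step 2: Apply extended Euclidean algorithm to find gcd.
We find integers such that 50*x0 + 25*y0 = 25

Step 3: Scale the particular solution.
Multiply by 100/25 = 4:
m = 0, n = 4

Step 4: Verify.
50*(0) + 25*(4) = 100 = 100 ✓

m = 0, n = 4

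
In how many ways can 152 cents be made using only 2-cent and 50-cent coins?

We need non-negative integers (x, y) with 2x + 50y = 152.
For each x from 0 to 76, check if (152 - 2x) is a non-negative multiple of 50.
Solutions (x, y): (1,3), (26,2), (51,1), (76,0)
Count: 4

4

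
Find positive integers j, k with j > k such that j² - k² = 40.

Factor: j² - k² = (j+k)(j-k) = 40.
We need two factors of 40 with the same parity.
Use j+k = 20 and j-k = 2 (product 20·2 = 40).
Adding: 2j = 22, so j = 11.
Subtracting: 2k = 18, so k = 9.
Check: 11² - 9² = 121 - 81 = 40 ✓

j = 11, k = 9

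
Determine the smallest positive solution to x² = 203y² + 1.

We seek the smallest positive integers (x, y) with x² - 203y² = 1, i.e., x² = 203y² + 1.
Try successive y values:
y = 1: x² = 203·1² + 1 = 204, not a perfect square
y = 2: x² = 203·2² + 1 = 813, not a perfect square
y = 3: x² = 203·3² + 1 = 1828, not a perfect square
... continuing the search (or via continued fractions) ...
y = 4: x² = 203·4² + 1 = 3249, x = 57 ✓

Verify: 57² - 203·4² = 3249 - 3248 = 1 ✓

x = 57, y = 4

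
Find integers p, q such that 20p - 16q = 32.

Step 1: Check solvability.
gcd(20, 16) = 4
Since 4 divides 32, solutions exist.

Step 2: Apply extended Euclidean algorithm to find gcd.
We find integers such that 20*x0 + 16*y0 = 4

Step 3: Scale the particular solution.
Multiply by 32/4 = 8:
p = 8, q = 8

Step 4: Verify.
20*(8) - 16*(8) = 32 = 32 ✓

p = 8, q = 8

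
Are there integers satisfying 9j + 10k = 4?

Step 1: Compute gcd(9, 10).
gcd(9, 10) = 1

Step 2: Check divisibility.
Does 1 divide 4? 4 = 1 x 4, so yes.

By the theorem on linear Diophantine equations, 9j + 10k = 4 has integer solutions if and only if gcd(9, 10) divides 4. Since 1 | 4, solutions exist.

Yes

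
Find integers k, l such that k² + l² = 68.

We need to find integers k, l > 0 such that k² + l² = 68.
Trying k = 2: l² = 68 - 2² = 68 - 4 = 64
l = 8
Check: 2² + 8² = 4 + 64 = 68 ✓

68 = 2² + 8²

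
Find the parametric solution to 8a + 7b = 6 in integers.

Step 1: Compute gcd(8, 7) = 1.
Since 1 divides 6, solutions exist.

Step 2: Find a particular solution using extended Euclidean algorithm.
We get a₀ = 6, b₀ = -6.
Check: 8*6 + 7*-6 = 6 = 6 ✓

Step 3: Write the general solution.
a = 6 + (7/1)t = 6 + 7t
b = -6 - (8/1)t = -6 - 8t
for any integer t.

a = 6 + 7t, b = -6 - 8t for integer t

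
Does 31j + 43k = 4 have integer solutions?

Step 1: Compute gcd(31, 43).
gcd(31, 43) = 1

Step 2: Check divisibility.
Does 1 divide 4? 4 = 1 x 4, so yes.

By the theorem on linear Diophantine equations, 31j + 43k = 4 has integer solutions if and only if gcd(31, 43) divides 4. Since 1 | 4, solutions exist.

Yes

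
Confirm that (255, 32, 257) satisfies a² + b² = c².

Compute a² + b² = 255² + 32² = 65025 + 1024 = 66049
Compute c² = 257² = 66049
Since 66049 = 66049, confirmed.

Yes, it is a Pythagorean triple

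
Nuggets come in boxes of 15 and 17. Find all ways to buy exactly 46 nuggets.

We need non-negative integers (x, y) with 15x + 17y = 46.
For each x in 0..3, check if 46 - 15x is a non-negative multiple of 17.
No x yields an integer y ≥ 0.

No solution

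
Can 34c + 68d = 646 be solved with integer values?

Step 1: Compute gcd(34, 68).
gcd(34, 68) = 34

Step 2: Check divisibility.
Does 34 divide 646? 646 = 34 x 19, so yes.

By the theorem on linear Diophantine equations, 34c + 68d = 646 has integer solutions if and only if gcd(34, 68) divides 646. Since 34 | 646, solutions exist.

Yes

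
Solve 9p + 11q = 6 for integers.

Step 1: Check solvability.
gcd(9, 11) = 1
Since 1 divides 6, solutions exist.

Step 2: Apply extended Euclidean algorithm to find gcd.
We find integers such that 9*x0 + 11*y0 = 1

Step 3: Scale the particular solution.
Multiply by 6/1 = 6:
p = 30, q = -24

Step 4: Verify.
9*(30) + 11*(-24) = 6 = 6 ✓

p = 30, q = -24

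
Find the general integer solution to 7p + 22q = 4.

Step 1: Compute gcd(7, 22) = 1.
Since 1 divides 4, solutions exist.

Step 2: Find a particular solution using extended Euclidean algorithm.
We get p₀ = -12, q₀ = 4.
Check: 7*-12 + 22*4 = 4 = 4 ✓

Step 3: Write the general solution.
p = -12 + (22/1)t = -12 + 22t
q = 4 - (7/1)t = 4 - 7t
for any integer t.

p = -12 + 22t, q = 4 - 7t for integer t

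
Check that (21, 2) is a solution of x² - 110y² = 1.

Compute x² = 21² = 441
Compute 110y² = 110·2² = 110·4 = 440
x² - 110y² = 441 - 440 = 1
Since this equals 1, (21, 2) is a solution.

Yes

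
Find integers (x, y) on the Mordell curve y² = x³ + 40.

Try small integer x values and check whether x³ + 40 is a perfect square.
x = 6: x³ + 40 = 6³ + 40 = 216 + 40 = 256
Is 256 a perfect square? 16² = 256 ✓
So (x, y) = (6, -16) is a solution.

x = 6, y = -16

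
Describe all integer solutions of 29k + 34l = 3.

Step 1: Compute gcd(29, 34) = 1.
Since 1 divides 3, solutions exist.

Step 2: Find a particular solution using extended Euclidean algorithm.
We get k₀ = -21, l₀ = 18.
Check: 29*-21 + 34*18 = 3 = 3 ✓

Step 3: Write the general solution.
k = -21 + (34/1)t = -21 + 34t
l = 18 - (29/1)t = 18 - 29t
for any integer t.

k = -21 + 34t, l = 18 - 29t for integer t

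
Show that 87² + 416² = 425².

Compute a² + b² = 87² + 416² = 7569 + 173056 = 180625
Compute c² = 425² = 180625
Since 180625 = 180625, confirmed.

Yes, it is a Pythagorean triple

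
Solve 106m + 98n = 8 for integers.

Step 1: Check solvability.
gcd(106, 98) = 2
Since 2 divides 8, solutions exist.

Step 2: Apply extended Euclidean algorithm to find gcd.
We find integers such that 106*x0 + 98*y0 = 2

Step 3: Scale the particular solution.
Multiply by 8/2 = 4:
m = -48, n = 52

Step 4: Verify.
106*(-48) + 98*(52) = 8 = 8 ✓

m = -48, n = 52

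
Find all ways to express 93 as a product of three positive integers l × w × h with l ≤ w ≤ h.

Iterate l from 1 to ⌊93^(1/3)⌋. For each l dividing 93, iterate w ≥ l with w dividing 93/l, and set h = 93/(l·w).
Triples found (2): (1×1×93), (1×3×31)

(1×1×93), (1×3×31)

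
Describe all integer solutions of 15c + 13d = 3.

Step 1: Compute gcd(15, 13) = 1.
Since 1 divides 3, solutions exist.

Step 2: Find a particular solution using extended Euclidean algorithm.
We get c₀ = -18, d₀ = 21.
Check: 15*-18 + 13*21 = 3 = 3 ✓

Step 3: Write the general solution.
c = -18 + (13/1)t = -18 + 13t
d = 21 - (15/1)t = 21 - 15t
for any integer t.

c = -18 + 13t, d = 21 - 15t for integer t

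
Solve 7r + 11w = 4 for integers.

Step 1: Check solvability.
gcd(7, 11) = 1
Since 1 divides 4, solutions exist.

Step 2: Apply extended Euclidean algorithm to find gcd.
We find integers such that 7*x0 + 11*y0 = 1

Step 3: Scale the particular solution.
Multiply by 4/1 = 4:
r = -12, w = 8

Step 4: Verify.
7*(-12) + 11*(8) = 4 = 4 ✓

r = -12, w = 8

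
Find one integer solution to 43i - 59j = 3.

Step 1: Check solvability.
gcd(43, 59) = 1
Since 1 divides 3, solutions exist.

Step 2: Apply extended Euclidean algorithm to find gcd.
We find integers such that 43*x0 + 59*y0 = 1

Step 3: Scale the particular solution.
Multiply by 3/1 = 3:
i = 33, j = 24

Step 4: Verify.
43*(33) - 59*(24) = 3 = 3 ✓

i = 33, j = 24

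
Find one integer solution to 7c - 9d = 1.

Step 1: Check solvability.
gcd(7, 9) = 1
Since 1 divides 1, solutions exist.

Step 2: Apply extended Euclidean algorithm to find gcd.
We find integers such that 7*x0 + 9*y0 = 1

Step 3: Scale the particular solution.
Multiply by 1/1 = 1:
c = 4, d = 3

Step 4: Verify.
7*(4) - 9*(3) = 1 = 1 ✓

c = 4, d = 3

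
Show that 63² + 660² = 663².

Compute a² + b² = 63² + 660² = 3969 + 435600 = 439569
Compute c² = 663² = 439569
Since 439569 = 439569, confirmed.

Yes, it is a Pythagorean triple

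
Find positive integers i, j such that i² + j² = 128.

Search for i with 128 - i² a perfect square.
i = 8: 128 - 8² = 128 - 64 = 64 = 8² ✓
So i = 8, j = 8.

i = 8, j = 8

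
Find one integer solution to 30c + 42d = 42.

Step 1: Check solvability.
gcd(30, 42) = 6
Since 6 divides 42, solutions exist.

Step 2: Apply extended Euclidean algorithm to find gcd.
We find integers such that 30*x0 + 42*y0 = 6

Step 3: Scale the particular solution.
Multiply by 42/6 = 7:
c = 21, d = -14

Step 4: Verify.
30*(21) + 42*(-14) = 42 = 42 ✓

c = 21, d = -14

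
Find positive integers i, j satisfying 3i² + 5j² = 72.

Try small values of i and check whether (72 - 3i²)/5 is a perfect square.
i = 3: 3·3² = 27, so 5j² = 72 - 27 = 45, giving j² = 9, j = 3.
Check: 3·3² + 5·3² = 27 + 45 = 72 ✓

i = 3, j = 3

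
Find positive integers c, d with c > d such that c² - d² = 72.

Factor: c² - d² = (c+d)(c-d) = 72.
We need two factors of 72 with the same parity.
Use c+d = 36 and c-d = 2 (product 36·2 = 72).
Adding: 2c = 38, so c = 19.
Subtracting: 2d = 34, so d = 17.
Check: 19² - 17² = 361 - 289 = 72 ✓

c = 19, d = 17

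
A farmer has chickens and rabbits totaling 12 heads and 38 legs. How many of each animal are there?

Let c = chickens, r = rabbits.
Heads: c + r = 12
Legs: 2c + 4r = 38
From the first equation, c = 12 - r. Substitute:
2(12 - r) + 4r = 38
24 + 2r = 38
r = (38 - 24)/2 = 7
c = 12 - 7 = 5

Chickens: 5, Rabbits: 7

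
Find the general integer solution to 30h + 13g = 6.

Step 1: Compute gcd(30, 13) = 1.
Since 1 divides 6, solutions exist.

Step 2: Find a particular solution using extended Euclidean algorithm.
We get h₀ = -18, g₀ = 42.
Check: 30*-18 + 13*42 = 6 = 6 ✓

Step 3: Write the general solution.
h = -18 + (13/1)t = -18 + 13t
g = 42 - (30/1)t = 42 - 30t
for any integer t.

h = -18 + 13t, g = 42 - 30t for integer t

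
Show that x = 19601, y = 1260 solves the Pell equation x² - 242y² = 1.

Compute x² = 19601² = 384199201
Compute 242y² = 242·1260² = 242·1587600 = 384199200
x² - 242y² = 384199201 - 384199200 = 1
Since this equals 1, (19601, 1260) is a solution.

Yes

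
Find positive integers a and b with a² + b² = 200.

We need to find integers a, b > 0 such that a² + b² = 200.
Trying a = 2: b² = 200 - 2² = 200 - 4 = 196
b = 14
Check: 2² + 14² = 4 + 196 = 200 ✓

200 = 2² + 14²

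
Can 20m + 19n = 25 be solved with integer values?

Step 1: Compute gcd(20, 19).
gcd(20, 19) = 1

Step 2: Check divisibility.
Does 1 divide 25? 25 = 1 x 25, so yes.

By the theorem on linear Diophantine equations, 20m + 19n = 25 has integer solutions if and only if gcd(20, 19) divides 25. Since 1 | 25, solutions exist.

Yes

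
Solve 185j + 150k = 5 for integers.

Step 1: Check solvability.
gcd(185, 150) = 5
Since 5 divides 5, solutions exist.

Step 2: Apply extended Euclidean algorithm to find gcd.
We find integers such that 185*x0 + 150*y0 = 5

Step 3: Scale the particular solution.
Multiply by 5/5 = 1:
j = 13, k = -16

Step 4: Verify.
185*(13) + 150*(-16) = 5 = 5 ✓

j = 13, k = -16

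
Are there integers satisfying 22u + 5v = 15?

Step 1: Compute gcd(22, 5).
gcd(22, 5) = 1

Step 2: Check divisibility.
Does 1 divide 15? 15 = 1 x 15, so yes.

By the theorem on linear Diophantine equations, 22u + 5v = 15 has integer solutions if and only if gcd(22, 5) divides 15. Since 1 | 15, solutions exist.

Yes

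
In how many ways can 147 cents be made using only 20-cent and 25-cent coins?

We need non-negative integers (x, y) with 20x + 25y = 147.
For each x from 0 to 7, check if (147 - 20x) is a non-negative multiple of 25.
Solutions (x, y): none
Count: 0

0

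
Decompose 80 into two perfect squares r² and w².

We need to find integers r, w > 0 such that r² + w² = 80.
Trying r = 4: w² = 80 - 4² = 80 - 16 = 64
w = 8
Check: 4² + 8² = 16 + 64 = 80 ✓

80 = 4² + 8²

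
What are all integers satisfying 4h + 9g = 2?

Step 1: Compute gcd(4, 9) = 1.
Since 1 divides 2, solutions exist.

Step 2: Find a particular solution using extended Euclidean algorithm.
We get h₀ = -4, g₀ = 2.
Check: 4*-4 + 9*2 = 2 = 2 ✓

Step 3: Write the general solution.
h = -4 + (9/1)t = -4 + 9t
g = 2 - (4/1)t = 2 - 4t
for any integer t.

h = -4 + 9t, g = 2 - 4t for integer t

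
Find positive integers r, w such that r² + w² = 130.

Search for r with 130 - r² a perfect square.
r = 3: 130 - 3² = 130 - 9 = 121 = 11² ✓
So r = 3, w = 11.

r = 3, w = 11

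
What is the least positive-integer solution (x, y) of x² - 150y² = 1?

We seek the smallest positive integers (x, y) with x² - 150y² = 1, i.e., x² = 150y² + 1.
Try successive y values:
y = 1: x² = 150·1² + 1 = 151, not a perfect square
y = 2: x² = 150·2² + 1 = 601, not a perfect square
y = 3: x² = 150·3² + 1 = 1351, not a perfect square
... continuing the search (or via continued fractions) ...
y = 4: x² = 150·4² + 1 = 2401, x = 49 ✓

Verify: 49² - 150·4² = 2401 - 2400 = 1 ✓

x = 49, y = 4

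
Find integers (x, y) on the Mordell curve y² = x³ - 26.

Try small integer x values and check whether x³ - 26 is a perfect square.
x = 3: x³ - 26 = 3³ - 26 = 27 - 26 = 1
Is 1 a perfect square? 1² = 1 ✓
So (x, y) = (3, -1) is a solution.

x = 3, y = -1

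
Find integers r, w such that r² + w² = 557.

We need to find integers r, w > 0 such that r² + w² = 557.
Trying r = 14: w² = 557 - 14² = 557 - 196 = 361
w = 19
Check: 14² + 19² = 196 + 361 = 557 ✓

557 = 14² + 19²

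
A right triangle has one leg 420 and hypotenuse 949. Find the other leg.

a² = c² - b² = 900601 - 176400 = 724201
a = 851

851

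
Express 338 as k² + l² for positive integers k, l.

We need to find integers k, l > 0 such that k² + l² = 338.
Trying k = 7: l² = 338 - 7² = 338 - 49 = 289
l = 17
Check: 7² + 17² = 49 + 289 = 338 ✓

338 = 7² + 17²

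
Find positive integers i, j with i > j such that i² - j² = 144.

Factor: i² - j² = (i+j)(i-j) = 144.
We need two factors of 144 with the same parity.
Use i+j = 72 and i-j = 2 (product 72·2 = 144).
Adding: 2i = 74, so i = 37.
Subtracting: 2j = 70, so j = 35.
Check: 37² - 35² = 1369 - 1225 = 144 ✓

i = 37, j = 35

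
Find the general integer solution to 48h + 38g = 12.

Step 1: Compute gcd(48, 38) = 2.
Since 2 divides 12, solutions exist.

Step 2: Find a particular solution using extended Euclidean algorithm.
We get h₀ = 24, g₀ = -30.
Check: 48*24 + 38*-30 = 12 = 12 ✓

Step 3: Write the general solution.
h = 24 + (38/2)t = 24 + 19t
g = -30 - (48/2)t = -30 - 24t
for any integer t.

h = 24 + 19t, g = -30 - 24t for integer t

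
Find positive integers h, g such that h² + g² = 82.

Search for h with 82 - h² a perfect square.
h = 1: 82 - 1² = 82 - 1 = 81 = 9² ✓
So h = 1, g = 9.

h = 1, g = 9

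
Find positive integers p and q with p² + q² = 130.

We need to find integers p, q > 0 such that p² + q² = 130.
Trying p = 3: q² = 130 - 3² = 130 - 9 = 121
q = 11
Check: 3² + 11² = 9 + 121 = 130 ✓

130 = 3² + 11²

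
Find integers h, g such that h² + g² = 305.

We need to find integers h, g > 0 such that h² + g² = 305.
Trying h = 4: g² = 305 - 4² = 305 - 16 = 289
g = 17
Check: 4² + 17² = 16 + 289 = 305 ✓

305 = 4² + 17²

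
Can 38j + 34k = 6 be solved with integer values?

Step 1: Compute gcd(38, 34).
gcd(38, 34) = 2

Step 2: Check divisibility.
Does 2 divide 6? 6 = 2 x 3, so yes.

By the theorem on linear Diophantine equations, 38j + 34k = 6 has integer solutions if and only if gcd(38, 34) divides 6. Since 2 | 6, solutions exist.

Yes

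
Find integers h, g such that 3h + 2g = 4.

Step 1: Check solvability.
gcd(3, 2) = 1
Since 1 divides 4, solutions exist.

Step 2: Apply extended Euclidean algorithm to find gcd.
We find integers such that 3*x0 + 2*y0 = 1

Step 3: Scale the particular solution.
Multiply by 4/1 = 4:
h = 4, g = -4

Step 4: Verify.
3*(4) + 2*(-4) = 4 = 4 ✓

h = 4, g = -4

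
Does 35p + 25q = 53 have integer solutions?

Step 1: Compute gcd(35, 25).
gcd(35, 25) = 5

Step 2: Check divisibility.
Does 5 divide 53? 53 = 5 x 10 + 3, so no.

By the theorem on linear Diophantine equations, 35p + 25q = 53 has integer solutions if and only if gcd(35, 25) divides 53. Since 5 does not divide 53, no solutions exist.

No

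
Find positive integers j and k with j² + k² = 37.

We need to find integers j, k > 0 such that j² + k² = 37.
Trying j = 1: k² = 37 - 1² = 37 - 1 = 36
k = 6
Check: 1² + 6² = 1 + 36 = 37 ✓

37 = 1² + 6²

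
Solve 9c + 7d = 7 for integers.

Step 1: Check solvability.
gcd(9, 7) = 1
Since 1 divides 7, solutions exist.

Step 2: Apply extended Euclidean algorithm to find gcd.
We find integers such that 9*x0 + 7*y0 = 1

Step 3: Scale the particular solution.
Multiply by 7/1 = 7:
c = -21, d = 28

Step 4: Verify.
9*(-21) + 7*(28) = 7 = 7 ✓

c = -21, d = 28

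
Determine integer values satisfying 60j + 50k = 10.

Step 1: Check solvability.
gcd(60, 50) = 10
Since 10 divides 10, solutions exist.

Step 2: Apply extended Euclidean algorithm to find gcd.
We find integers such that 60*x0 + 50*y0 = 10

Step 3: Scale the particular solution.
Multiply by 10/10 = 1:
j = 1, k = -1

Step 4: Verify.
60*(1) + 50*(-1) = 10 = 10 ✓

j = 1, k = -1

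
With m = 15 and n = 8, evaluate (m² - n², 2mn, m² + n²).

a = m² - n² = 225 - 64 = 161
b = 2mn = 2·15·8 = 240
c = m² + n² = 225 + 64 = 289
Verify: 161² + 240² = 25921 + 57600 = 83521 = 289² ✓

(161, 240, 289)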